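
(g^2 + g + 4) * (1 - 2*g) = -2*g^3 - g^2 - 7*g + 4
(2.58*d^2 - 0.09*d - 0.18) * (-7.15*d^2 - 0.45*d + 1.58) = -18.447*d^4 - 0.5175*d^3 + 5.4039*d^2 - 0.0612*d - 0.2844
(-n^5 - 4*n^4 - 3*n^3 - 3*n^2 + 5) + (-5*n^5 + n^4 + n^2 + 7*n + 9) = -6*n^5 - 3*n^4 - 3*n^3 - 2*n^2 + 7*n + 14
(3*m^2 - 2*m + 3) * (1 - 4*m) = -12*m^3 + 11*m^2 - 14*m + 3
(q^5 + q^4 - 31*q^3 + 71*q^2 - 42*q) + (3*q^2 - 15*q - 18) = q^5 + q^4 - 31*q^3 + 74*q^2 - 57*q - 18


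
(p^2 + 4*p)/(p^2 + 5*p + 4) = p/(p + 1)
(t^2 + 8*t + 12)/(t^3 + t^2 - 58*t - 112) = (t + 6)/(t^2 - t - 56)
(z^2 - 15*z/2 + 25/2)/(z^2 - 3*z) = (2*z^2 - 15*z + 25)/(2*z*(z - 3))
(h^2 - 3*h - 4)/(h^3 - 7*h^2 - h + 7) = (h - 4)/(h^2 - 8*h + 7)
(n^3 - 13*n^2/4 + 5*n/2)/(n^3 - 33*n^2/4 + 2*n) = (4*n^2 - 13*n + 10)/(4*n^2 - 33*n + 8)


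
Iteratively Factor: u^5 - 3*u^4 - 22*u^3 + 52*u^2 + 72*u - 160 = (u - 2)*(u^4 - u^3 - 24*u^2 + 4*u + 80) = (u - 5)*(u - 2)*(u^3 + 4*u^2 - 4*u - 16) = (u - 5)*(u - 2)*(u + 2)*(u^2 + 2*u - 8) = (u - 5)*(u - 2)^2*(u + 2)*(u + 4)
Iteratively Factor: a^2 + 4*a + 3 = (a + 3)*(a + 1)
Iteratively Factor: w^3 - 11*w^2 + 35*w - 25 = (w - 1)*(w^2 - 10*w + 25) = (w - 5)*(w - 1)*(w - 5)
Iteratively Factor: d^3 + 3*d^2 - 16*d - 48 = (d + 4)*(d^2 - d - 12) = (d - 4)*(d + 4)*(d + 3)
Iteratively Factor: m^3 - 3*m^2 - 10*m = (m - 5)*(m^2 + 2*m) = (m - 5)*(m + 2)*(m)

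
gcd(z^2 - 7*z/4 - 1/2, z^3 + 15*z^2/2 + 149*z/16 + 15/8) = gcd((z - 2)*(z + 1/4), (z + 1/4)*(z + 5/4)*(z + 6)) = z + 1/4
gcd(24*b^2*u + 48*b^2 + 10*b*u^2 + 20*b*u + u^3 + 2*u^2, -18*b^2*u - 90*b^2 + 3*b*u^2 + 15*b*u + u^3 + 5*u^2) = 6*b + u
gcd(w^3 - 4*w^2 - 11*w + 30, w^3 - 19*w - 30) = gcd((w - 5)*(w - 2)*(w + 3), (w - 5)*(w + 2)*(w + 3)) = w^2 - 2*w - 15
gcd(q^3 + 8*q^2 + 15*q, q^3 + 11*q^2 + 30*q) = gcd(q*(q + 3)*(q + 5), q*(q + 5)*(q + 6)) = q^2 + 5*q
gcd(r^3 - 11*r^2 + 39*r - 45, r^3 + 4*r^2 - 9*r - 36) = r - 3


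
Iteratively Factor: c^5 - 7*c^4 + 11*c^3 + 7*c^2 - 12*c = (c)*(c^4 - 7*c^3 + 11*c^2 + 7*c - 12) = c*(c + 1)*(c^3 - 8*c^2 + 19*c - 12) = c*(c - 1)*(c + 1)*(c^2 - 7*c + 12) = c*(c - 3)*(c - 1)*(c + 1)*(c - 4)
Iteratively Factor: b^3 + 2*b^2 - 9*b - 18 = (b + 3)*(b^2 - b - 6) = (b + 2)*(b + 3)*(b - 3)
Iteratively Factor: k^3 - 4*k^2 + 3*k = (k - 1)*(k^2 - 3*k) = k*(k - 1)*(k - 3)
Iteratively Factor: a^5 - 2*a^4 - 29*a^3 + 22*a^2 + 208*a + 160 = (a + 1)*(a^4 - 3*a^3 - 26*a^2 + 48*a + 160) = (a + 1)*(a + 2)*(a^3 - 5*a^2 - 16*a + 80) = (a - 4)*(a + 1)*(a + 2)*(a^2 - a - 20) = (a - 5)*(a - 4)*(a + 1)*(a + 2)*(a + 4)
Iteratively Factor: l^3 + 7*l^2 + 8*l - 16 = (l - 1)*(l^2 + 8*l + 16) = (l - 1)*(l + 4)*(l + 4)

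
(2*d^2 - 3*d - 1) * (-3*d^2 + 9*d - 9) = -6*d^4 + 27*d^3 - 42*d^2 + 18*d + 9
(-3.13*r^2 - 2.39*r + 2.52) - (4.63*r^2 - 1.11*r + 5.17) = -7.76*r^2 - 1.28*r - 2.65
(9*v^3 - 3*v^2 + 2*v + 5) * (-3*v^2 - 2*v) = -27*v^5 - 9*v^4 - 19*v^2 - 10*v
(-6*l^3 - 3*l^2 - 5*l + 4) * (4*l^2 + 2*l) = -24*l^5 - 24*l^4 - 26*l^3 + 6*l^2 + 8*l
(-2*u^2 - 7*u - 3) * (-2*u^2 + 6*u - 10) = 4*u^4 + 2*u^3 - 16*u^2 + 52*u + 30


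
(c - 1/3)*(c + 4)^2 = c^3 + 23*c^2/3 + 40*c/3 - 16/3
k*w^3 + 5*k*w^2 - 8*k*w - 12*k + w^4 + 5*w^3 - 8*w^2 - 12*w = (k + w)*(w - 2)*(w + 1)*(w + 6)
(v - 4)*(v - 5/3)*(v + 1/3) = v^3 - 16*v^2/3 + 43*v/9 + 20/9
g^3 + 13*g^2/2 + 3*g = g*(g + 1/2)*(g + 6)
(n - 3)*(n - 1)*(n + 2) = n^3 - 2*n^2 - 5*n + 6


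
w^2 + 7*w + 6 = (w + 1)*(w + 6)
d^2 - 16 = (d - 4)*(d + 4)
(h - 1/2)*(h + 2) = h^2 + 3*h/2 - 1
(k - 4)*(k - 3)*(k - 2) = k^3 - 9*k^2 + 26*k - 24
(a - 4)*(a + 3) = a^2 - a - 12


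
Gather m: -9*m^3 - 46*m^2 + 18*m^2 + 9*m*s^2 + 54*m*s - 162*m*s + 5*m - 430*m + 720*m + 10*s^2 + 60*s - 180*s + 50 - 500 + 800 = -9*m^3 - 28*m^2 + m*(9*s^2 - 108*s + 295) + 10*s^2 - 120*s + 350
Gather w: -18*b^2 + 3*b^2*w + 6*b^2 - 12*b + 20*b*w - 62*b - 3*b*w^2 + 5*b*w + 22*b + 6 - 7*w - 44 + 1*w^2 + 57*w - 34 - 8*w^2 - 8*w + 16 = -12*b^2 - 52*b + w^2*(-3*b - 7) + w*(3*b^2 + 25*b + 42) - 56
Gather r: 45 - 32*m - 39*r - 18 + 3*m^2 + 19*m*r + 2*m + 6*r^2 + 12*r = 3*m^2 - 30*m + 6*r^2 + r*(19*m - 27) + 27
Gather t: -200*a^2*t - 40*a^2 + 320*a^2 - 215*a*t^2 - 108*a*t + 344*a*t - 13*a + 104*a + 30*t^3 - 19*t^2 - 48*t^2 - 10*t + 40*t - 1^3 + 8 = 280*a^2 + 91*a + 30*t^3 + t^2*(-215*a - 67) + t*(-200*a^2 + 236*a + 30) + 7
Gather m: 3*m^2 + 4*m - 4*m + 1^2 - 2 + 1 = 3*m^2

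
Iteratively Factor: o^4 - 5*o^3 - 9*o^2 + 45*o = (o + 3)*(o^3 - 8*o^2 + 15*o) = (o - 5)*(o + 3)*(o^2 - 3*o) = o*(o - 5)*(o + 3)*(o - 3)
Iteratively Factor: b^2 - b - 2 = (b + 1)*(b - 2)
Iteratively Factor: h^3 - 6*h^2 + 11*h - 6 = (h - 1)*(h^2 - 5*h + 6) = (h - 3)*(h - 1)*(h - 2)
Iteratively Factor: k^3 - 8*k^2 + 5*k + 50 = (k - 5)*(k^2 - 3*k - 10) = (k - 5)^2*(k + 2)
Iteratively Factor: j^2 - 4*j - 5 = (j - 5)*(j + 1)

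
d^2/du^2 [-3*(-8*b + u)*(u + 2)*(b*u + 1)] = 48*b^2 - 18*b*u - 12*b - 6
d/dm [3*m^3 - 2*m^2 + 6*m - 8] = 9*m^2 - 4*m + 6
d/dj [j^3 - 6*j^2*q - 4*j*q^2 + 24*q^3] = 3*j^2 - 12*j*q - 4*q^2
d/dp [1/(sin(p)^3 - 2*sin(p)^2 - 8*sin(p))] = (-3*cos(p) + 4/tan(p) + 8*cos(p)/sin(p)^2)/((sin(p) - 4)^2*(sin(p) + 2)^2)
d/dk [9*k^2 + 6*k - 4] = 18*k + 6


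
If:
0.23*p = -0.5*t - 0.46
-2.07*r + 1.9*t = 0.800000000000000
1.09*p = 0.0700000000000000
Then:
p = 0.06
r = -1.26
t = -0.95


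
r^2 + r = r*(r + 1)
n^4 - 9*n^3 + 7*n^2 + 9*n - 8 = (n - 8)*(n - 1)^2*(n + 1)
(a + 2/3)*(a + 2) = a^2 + 8*a/3 + 4/3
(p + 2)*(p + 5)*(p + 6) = p^3 + 13*p^2 + 52*p + 60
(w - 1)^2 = w^2 - 2*w + 1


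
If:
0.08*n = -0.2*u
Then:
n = -2.5*u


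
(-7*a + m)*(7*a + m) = -49*a^2 + m^2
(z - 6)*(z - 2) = z^2 - 8*z + 12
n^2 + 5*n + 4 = (n + 1)*(n + 4)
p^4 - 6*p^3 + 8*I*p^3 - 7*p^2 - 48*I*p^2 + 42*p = p*(p - 6)*(p + I)*(p + 7*I)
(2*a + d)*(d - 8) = 2*a*d - 16*a + d^2 - 8*d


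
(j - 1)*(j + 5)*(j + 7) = j^3 + 11*j^2 + 23*j - 35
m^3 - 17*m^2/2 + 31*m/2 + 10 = (m - 5)*(m - 4)*(m + 1/2)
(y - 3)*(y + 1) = y^2 - 2*y - 3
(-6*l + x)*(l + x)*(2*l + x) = -12*l^3 - 16*l^2*x - 3*l*x^2 + x^3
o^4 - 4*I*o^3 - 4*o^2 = o^2*(o - 2*I)^2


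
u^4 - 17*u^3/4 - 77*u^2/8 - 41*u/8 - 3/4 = (u - 6)*(u + 1/4)*(u + 1/2)*(u + 1)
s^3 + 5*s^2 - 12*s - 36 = (s - 3)*(s + 2)*(s + 6)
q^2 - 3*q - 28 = (q - 7)*(q + 4)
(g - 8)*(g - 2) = g^2 - 10*g + 16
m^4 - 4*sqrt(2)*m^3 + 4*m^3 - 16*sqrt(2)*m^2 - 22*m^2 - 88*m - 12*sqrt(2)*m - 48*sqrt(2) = (m + 4)*(m - 6*sqrt(2))*(m + sqrt(2))^2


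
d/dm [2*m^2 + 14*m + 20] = 4*m + 14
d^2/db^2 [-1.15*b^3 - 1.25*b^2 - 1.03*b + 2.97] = -6.9*b - 2.5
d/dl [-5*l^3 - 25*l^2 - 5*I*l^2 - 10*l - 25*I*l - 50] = -15*l^2 - 10*l*(5 + I) - 10 - 25*I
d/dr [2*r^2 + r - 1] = 4*r + 1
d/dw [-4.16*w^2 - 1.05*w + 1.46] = -8.32*w - 1.05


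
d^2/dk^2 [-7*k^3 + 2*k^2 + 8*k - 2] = 4 - 42*k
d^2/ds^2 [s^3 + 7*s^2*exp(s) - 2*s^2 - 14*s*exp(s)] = 7*s^2*exp(s) + 14*s*exp(s) + 6*s - 14*exp(s) - 4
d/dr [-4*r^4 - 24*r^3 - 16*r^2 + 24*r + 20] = -16*r^3 - 72*r^2 - 32*r + 24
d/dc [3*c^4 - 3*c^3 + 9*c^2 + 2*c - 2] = 12*c^3 - 9*c^2 + 18*c + 2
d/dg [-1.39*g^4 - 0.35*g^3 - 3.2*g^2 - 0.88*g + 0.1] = -5.56*g^3 - 1.05*g^2 - 6.4*g - 0.88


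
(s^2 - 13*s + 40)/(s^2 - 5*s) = (s - 8)/s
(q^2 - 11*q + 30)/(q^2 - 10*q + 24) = (q - 5)/(q - 4)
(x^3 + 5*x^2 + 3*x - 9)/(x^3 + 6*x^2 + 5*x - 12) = (x + 3)/(x + 4)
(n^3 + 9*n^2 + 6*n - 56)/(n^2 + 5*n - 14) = n + 4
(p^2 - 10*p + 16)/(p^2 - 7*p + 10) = (p - 8)/(p - 5)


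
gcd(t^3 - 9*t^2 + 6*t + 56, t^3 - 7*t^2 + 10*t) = 1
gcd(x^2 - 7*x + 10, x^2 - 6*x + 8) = x - 2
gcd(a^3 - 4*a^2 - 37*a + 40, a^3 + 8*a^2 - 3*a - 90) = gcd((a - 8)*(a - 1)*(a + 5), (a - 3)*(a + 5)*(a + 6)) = a + 5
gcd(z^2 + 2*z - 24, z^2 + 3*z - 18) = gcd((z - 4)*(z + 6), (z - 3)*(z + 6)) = z + 6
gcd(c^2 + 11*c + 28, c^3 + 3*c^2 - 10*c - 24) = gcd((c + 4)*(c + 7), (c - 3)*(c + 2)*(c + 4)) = c + 4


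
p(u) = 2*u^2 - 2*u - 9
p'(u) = 4*u - 2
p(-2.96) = 14.44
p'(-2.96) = -13.84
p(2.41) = -2.20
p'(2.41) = 7.64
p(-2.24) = 5.52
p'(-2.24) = -10.96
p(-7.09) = 105.72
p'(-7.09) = -30.36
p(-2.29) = 6.07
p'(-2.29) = -11.16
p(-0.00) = -9.00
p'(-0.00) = -2.00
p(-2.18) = 4.86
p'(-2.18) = -10.72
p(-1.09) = -4.44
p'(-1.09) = -6.36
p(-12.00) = 303.00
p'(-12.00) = -50.00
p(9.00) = 135.00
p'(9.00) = 34.00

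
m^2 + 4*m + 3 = (m + 1)*(m + 3)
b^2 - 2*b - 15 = (b - 5)*(b + 3)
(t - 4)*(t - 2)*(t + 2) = t^3 - 4*t^2 - 4*t + 16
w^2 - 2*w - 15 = (w - 5)*(w + 3)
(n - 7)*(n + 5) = n^2 - 2*n - 35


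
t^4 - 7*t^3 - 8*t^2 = t^2*(t - 8)*(t + 1)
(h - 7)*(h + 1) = h^2 - 6*h - 7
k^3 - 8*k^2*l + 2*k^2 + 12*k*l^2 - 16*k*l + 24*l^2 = (k + 2)*(k - 6*l)*(k - 2*l)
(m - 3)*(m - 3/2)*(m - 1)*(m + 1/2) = m^4 - 5*m^3 + 25*m^2/4 - 9/4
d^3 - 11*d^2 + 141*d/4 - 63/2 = (d - 6)*(d - 7/2)*(d - 3/2)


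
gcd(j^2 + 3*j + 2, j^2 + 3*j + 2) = j^2 + 3*j + 2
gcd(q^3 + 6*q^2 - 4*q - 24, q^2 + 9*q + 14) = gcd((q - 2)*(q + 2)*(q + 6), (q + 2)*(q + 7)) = q + 2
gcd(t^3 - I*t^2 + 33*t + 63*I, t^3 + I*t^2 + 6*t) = t + 3*I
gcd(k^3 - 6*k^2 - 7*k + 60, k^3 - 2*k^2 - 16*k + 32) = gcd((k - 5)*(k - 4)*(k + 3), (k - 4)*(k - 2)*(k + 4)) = k - 4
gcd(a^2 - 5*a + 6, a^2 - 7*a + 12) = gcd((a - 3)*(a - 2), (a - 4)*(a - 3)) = a - 3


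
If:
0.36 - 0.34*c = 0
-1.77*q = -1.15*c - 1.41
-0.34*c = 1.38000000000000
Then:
No Solution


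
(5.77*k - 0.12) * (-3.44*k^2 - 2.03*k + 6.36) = -19.8488*k^3 - 11.3003*k^2 + 36.9408*k - 0.7632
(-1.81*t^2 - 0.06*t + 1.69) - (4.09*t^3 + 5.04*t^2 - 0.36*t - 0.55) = -4.09*t^3 - 6.85*t^2 + 0.3*t + 2.24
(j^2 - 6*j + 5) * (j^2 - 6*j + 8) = j^4 - 12*j^3 + 49*j^2 - 78*j + 40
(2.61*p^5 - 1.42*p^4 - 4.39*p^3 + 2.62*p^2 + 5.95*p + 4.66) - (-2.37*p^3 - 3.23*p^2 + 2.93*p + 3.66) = 2.61*p^5 - 1.42*p^4 - 2.02*p^3 + 5.85*p^2 + 3.02*p + 1.0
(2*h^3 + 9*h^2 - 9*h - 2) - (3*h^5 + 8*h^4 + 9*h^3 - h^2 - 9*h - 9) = -3*h^5 - 8*h^4 - 7*h^3 + 10*h^2 + 7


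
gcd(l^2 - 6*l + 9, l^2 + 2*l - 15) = l - 3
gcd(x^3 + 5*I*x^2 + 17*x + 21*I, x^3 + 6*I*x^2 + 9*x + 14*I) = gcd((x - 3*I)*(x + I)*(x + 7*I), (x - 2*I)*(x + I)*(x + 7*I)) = x^2 + 8*I*x - 7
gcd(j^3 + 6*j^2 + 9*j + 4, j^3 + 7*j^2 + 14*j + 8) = j^2 + 5*j + 4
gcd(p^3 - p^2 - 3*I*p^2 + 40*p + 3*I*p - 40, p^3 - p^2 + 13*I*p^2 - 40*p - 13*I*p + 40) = p^2 + p*(-1 + 5*I) - 5*I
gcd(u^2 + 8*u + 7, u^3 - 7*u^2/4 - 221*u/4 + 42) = u + 7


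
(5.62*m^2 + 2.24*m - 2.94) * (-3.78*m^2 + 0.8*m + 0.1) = -21.2436*m^4 - 3.9712*m^3 + 13.4672*m^2 - 2.128*m - 0.294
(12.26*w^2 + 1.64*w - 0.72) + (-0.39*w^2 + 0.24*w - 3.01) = 11.87*w^2 + 1.88*w - 3.73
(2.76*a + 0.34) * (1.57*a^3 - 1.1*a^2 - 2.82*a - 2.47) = 4.3332*a^4 - 2.5022*a^3 - 8.1572*a^2 - 7.776*a - 0.8398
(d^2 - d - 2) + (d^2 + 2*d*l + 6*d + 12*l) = 2*d^2 + 2*d*l + 5*d + 12*l - 2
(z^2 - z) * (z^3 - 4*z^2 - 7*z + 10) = z^5 - 5*z^4 - 3*z^3 + 17*z^2 - 10*z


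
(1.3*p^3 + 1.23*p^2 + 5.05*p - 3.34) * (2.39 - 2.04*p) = -2.652*p^4 + 0.5978*p^3 - 7.3623*p^2 + 18.8831*p - 7.9826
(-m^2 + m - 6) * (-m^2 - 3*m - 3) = m^4 + 2*m^3 + 6*m^2 + 15*m + 18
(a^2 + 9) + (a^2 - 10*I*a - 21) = 2*a^2 - 10*I*a - 12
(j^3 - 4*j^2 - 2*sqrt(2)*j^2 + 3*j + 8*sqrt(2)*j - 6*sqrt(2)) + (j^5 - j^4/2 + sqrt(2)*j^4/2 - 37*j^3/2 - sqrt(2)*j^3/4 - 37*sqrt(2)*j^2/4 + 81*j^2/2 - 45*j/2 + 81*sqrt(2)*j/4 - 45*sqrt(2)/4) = j^5 - j^4/2 + sqrt(2)*j^4/2 - 35*j^3/2 - sqrt(2)*j^3/4 - 45*sqrt(2)*j^2/4 + 73*j^2/2 - 39*j/2 + 113*sqrt(2)*j/4 - 69*sqrt(2)/4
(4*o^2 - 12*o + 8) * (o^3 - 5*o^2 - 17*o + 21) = 4*o^5 - 32*o^4 + 248*o^2 - 388*o + 168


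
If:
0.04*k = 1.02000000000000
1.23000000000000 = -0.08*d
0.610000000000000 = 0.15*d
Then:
No Solution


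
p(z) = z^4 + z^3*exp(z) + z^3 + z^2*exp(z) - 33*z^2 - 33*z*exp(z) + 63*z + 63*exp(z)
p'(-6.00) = -296.64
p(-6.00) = -485.80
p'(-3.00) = 186.57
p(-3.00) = -424.83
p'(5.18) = 20922.85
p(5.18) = 10584.87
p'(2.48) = -105.11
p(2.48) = 36.97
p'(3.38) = 308.62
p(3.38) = 49.09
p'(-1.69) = 180.22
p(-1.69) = -175.84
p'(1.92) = -76.85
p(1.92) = 90.94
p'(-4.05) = 116.48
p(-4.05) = -591.27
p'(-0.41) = 119.03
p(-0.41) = 19.44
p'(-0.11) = 100.26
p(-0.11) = 52.37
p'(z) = z^3*exp(z) + 4*z^3 + 4*z^2*exp(z) + 3*z^2 - 31*z*exp(z) - 66*z + 30*exp(z) + 63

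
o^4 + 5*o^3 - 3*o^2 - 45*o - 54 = (o - 3)*(o + 2)*(o + 3)^2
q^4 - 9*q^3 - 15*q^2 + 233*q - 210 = (q - 7)*(q - 6)*(q - 1)*(q + 5)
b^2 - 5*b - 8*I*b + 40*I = (b - 5)*(b - 8*I)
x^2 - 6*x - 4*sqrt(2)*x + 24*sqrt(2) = (x - 6)*(x - 4*sqrt(2))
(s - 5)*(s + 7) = s^2 + 2*s - 35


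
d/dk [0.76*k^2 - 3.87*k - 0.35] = 1.52*k - 3.87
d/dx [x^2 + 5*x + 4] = 2*x + 5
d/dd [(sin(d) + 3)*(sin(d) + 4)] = (2*sin(d) + 7)*cos(d)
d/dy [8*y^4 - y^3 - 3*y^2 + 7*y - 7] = 32*y^3 - 3*y^2 - 6*y + 7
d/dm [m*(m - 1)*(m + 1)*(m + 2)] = 4*m^3 + 6*m^2 - 2*m - 2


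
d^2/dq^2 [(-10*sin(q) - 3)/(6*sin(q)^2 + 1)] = 2*(180*sin(q)^5 + 216*sin(q)^4 - 540*sin(q)^3 - 360*sin(q)^2 + 185*sin(q) + 18)/(6*sin(q)^2 + 1)^3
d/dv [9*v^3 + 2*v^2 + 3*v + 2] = 27*v^2 + 4*v + 3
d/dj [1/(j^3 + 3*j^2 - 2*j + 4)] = (-3*j^2 - 6*j + 2)/(j^3 + 3*j^2 - 2*j + 4)^2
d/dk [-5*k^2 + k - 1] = 1 - 10*k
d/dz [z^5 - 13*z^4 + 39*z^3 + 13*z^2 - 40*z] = 5*z^4 - 52*z^3 + 117*z^2 + 26*z - 40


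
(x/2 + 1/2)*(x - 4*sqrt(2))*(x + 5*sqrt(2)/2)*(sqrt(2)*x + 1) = sqrt(2)*x^4/2 - x^3 + sqrt(2)*x^3/2 - 43*sqrt(2)*x^2/4 - x^2 - 43*sqrt(2)*x/4 - 10*x - 10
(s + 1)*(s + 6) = s^2 + 7*s + 6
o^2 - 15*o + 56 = (o - 8)*(o - 7)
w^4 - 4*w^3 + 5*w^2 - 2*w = w*(w - 2)*(w - 1)^2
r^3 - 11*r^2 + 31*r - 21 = (r - 7)*(r - 3)*(r - 1)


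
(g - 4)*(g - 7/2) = g^2 - 15*g/2 + 14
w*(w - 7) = w^2 - 7*w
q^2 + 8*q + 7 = (q + 1)*(q + 7)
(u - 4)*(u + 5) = u^2 + u - 20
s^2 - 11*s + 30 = (s - 6)*(s - 5)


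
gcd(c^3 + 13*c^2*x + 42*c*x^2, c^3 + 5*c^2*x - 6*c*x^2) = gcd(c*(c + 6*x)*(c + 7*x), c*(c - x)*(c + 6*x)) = c^2 + 6*c*x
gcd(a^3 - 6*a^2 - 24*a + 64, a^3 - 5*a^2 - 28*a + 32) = a^2 - 4*a - 32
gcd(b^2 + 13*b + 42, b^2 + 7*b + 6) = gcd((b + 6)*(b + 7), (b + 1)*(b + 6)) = b + 6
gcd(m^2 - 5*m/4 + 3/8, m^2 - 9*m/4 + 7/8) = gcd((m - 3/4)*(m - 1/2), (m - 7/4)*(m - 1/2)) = m - 1/2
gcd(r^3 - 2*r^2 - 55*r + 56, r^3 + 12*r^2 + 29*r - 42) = r^2 + 6*r - 7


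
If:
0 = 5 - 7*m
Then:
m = 5/7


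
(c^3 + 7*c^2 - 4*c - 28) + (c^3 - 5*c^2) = 2*c^3 + 2*c^2 - 4*c - 28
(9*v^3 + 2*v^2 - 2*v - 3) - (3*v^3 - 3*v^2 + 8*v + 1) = 6*v^3 + 5*v^2 - 10*v - 4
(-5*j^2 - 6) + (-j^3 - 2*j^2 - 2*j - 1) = -j^3 - 7*j^2 - 2*j - 7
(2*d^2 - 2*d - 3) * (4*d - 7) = 8*d^3 - 22*d^2 + 2*d + 21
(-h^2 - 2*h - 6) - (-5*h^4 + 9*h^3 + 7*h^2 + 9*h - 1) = 5*h^4 - 9*h^3 - 8*h^2 - 11*h - 5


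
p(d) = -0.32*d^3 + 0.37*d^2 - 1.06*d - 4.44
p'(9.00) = -72.16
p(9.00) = -217.29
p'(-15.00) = -228.16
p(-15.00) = 1174.71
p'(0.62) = -0.97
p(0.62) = -5.03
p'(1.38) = -1.87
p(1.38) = -6.04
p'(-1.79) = -5.46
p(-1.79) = 0.48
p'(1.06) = -1.35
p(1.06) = -5.53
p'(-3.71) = -17.02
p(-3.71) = 20.93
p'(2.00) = -3.42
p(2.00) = -7.64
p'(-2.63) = -9.65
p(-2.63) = 6.73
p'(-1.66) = -4.93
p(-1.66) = -0.20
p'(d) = -0.96*d^2 + 0.74*d - 1.06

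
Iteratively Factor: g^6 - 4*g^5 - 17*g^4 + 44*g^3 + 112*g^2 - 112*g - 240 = (g + 2)*(g^5 - 6*g^4 - 5*g^3 + 54*g^2 + 4*g - 120) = (g + 2)^2*(g^4 - 8*g^3 + 11*g^2 + 32*g - 60) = (g - 5)*(g + 2)^2*(g^3 - 3*g^2 - 4*g + 12) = (g - 5)*(g + 2)^3*(g^2 - 5*g + 6) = (g - 5)*(g - 3)*(g + 2)^3*(g - 2)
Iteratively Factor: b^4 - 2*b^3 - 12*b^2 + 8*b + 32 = (b + 2)*(b^3 - 4*b^2 - 4*b + 16) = (b - 2)*(b + 2)*(b^2 - 2*b - 8) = (b - 2)*(b + 2)^2*(b - 4)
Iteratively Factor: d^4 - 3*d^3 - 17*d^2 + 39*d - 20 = (d - 1)*(d^3 - 2*d^2 - 19*d + 20) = (d - 1)^2*(d^2 - d - 20) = (d - 5)*(d - 1)^2*(d + 4)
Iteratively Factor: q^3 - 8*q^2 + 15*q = (q - 5)*(q^2 - 3*q) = (q - 5)*(q - 3)*(q)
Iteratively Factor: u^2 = (u)*(u)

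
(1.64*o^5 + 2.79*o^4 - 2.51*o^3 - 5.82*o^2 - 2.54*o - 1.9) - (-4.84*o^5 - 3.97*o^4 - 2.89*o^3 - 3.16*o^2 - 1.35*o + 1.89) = 6.48*o^5 + 6.76*o^4 + 0.38*o^3 - 2.66*o^2 - 1.19*o - 3.79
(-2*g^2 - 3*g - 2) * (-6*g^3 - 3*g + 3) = 12*g^5 + 18*g^4 + 18*g^3 + 3*g^2 - 3*g - 6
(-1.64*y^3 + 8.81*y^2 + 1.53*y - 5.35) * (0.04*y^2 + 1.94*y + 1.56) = -0.0656*y^5 - 2.8292*y^4 + 14.5942*y^3 + 16.4978*y^2 - 7.9922*y - 8.346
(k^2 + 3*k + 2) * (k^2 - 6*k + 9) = k^4 - 3*k^3 - 7*k^2 + 15*k + 18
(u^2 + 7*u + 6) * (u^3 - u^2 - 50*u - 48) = u^5 + 6*u^4 - 51*u^3 - 404*u^2 - 636*u - 288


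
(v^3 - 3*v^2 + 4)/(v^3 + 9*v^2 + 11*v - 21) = (v^3 - 3*v^2 + 4)/(v^3 + 9*v^2 + 11*v - 21)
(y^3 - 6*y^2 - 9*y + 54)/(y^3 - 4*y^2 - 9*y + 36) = (y - 6)/(y - 4)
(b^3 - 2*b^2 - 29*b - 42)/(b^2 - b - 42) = (b^2 + 5*b + 6)/(b + 6)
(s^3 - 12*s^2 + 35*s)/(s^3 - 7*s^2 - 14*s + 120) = s*(s - 7)/(s^2 - 2*s - 24)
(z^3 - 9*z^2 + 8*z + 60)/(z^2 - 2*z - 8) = (z^2 - 11*z + 30)/(z - 4)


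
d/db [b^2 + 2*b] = 2*b + 2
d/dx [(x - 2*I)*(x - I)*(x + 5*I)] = 3*x^2 + 4*I*x + 13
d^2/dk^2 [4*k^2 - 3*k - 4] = 8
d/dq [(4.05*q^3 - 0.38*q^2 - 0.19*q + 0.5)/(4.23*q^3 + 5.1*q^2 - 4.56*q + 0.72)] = (22.2624*q^4 - 35.3286*q^3 + 5.1048*q^2 - 5.6472*q + 2.1432)/(17.8929*q^6 + 43.146*q^5 - 12.5676*q^4 - 40.4208*q^3 + 28.1376*q^2 - 6.5664*q + 0.5184)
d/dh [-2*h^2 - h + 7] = -4*h - 1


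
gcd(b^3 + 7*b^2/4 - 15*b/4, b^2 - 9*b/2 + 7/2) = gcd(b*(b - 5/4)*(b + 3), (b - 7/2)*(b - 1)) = 1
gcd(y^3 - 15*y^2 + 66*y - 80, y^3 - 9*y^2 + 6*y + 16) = y^2 - 10*y + 16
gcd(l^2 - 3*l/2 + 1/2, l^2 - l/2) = l - 1/2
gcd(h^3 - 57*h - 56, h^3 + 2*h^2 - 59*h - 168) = h^2 - h - 56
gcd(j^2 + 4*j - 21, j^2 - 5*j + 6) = j - 3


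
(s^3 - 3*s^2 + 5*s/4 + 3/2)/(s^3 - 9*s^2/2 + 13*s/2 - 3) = (s + 1/2)/(s - 1)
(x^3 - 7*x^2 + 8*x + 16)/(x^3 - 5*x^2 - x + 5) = (x^2 - 8*x + 16)/(x^2 - 6*x + 5)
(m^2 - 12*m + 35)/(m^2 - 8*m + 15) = (m - 7)/(m - 3)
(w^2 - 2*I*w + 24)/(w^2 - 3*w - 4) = (-w^2 + 2*I*w - 24)/(-w^2 + 3*w + 4)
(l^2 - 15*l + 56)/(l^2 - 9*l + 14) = (l - 8)/(l - 2)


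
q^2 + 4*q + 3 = (q + 1)*(q + 3)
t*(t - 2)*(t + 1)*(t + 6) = t^4 + 5*t^3 - 8*t^2 - 12*t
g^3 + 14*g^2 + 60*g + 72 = (g + 2)*(g + 6)^2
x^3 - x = x*(x - 1)*(x + 1)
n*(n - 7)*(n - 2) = n^3 - 9*n^2 + 14*n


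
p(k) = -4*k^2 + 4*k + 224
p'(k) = 4 - 8*k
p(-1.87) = 202.53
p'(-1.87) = 18.96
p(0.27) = 224.79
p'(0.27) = 1.84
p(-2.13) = 197.33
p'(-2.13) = 21.04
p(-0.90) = 217.16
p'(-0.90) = 11.20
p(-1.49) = 209.16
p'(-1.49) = 15.92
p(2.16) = 213.98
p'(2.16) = -13.28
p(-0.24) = 222.81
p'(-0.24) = 5.92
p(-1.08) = 215.01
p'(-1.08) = 12.64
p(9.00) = -64.00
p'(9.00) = -68.00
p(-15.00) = -736.00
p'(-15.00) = 124.00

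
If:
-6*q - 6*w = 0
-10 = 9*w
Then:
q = 10/9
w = -10/9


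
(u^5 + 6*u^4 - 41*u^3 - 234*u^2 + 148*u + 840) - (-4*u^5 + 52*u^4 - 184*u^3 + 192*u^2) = 5*u^5 - 46*u^4 + 143*u^3 - 426*u^2 + 148*u + 840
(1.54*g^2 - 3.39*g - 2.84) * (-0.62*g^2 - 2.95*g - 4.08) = -0.9548*g^4 - 2.4412*g^3 + 5.4781*g^2 + 22.2092*g + 11.5872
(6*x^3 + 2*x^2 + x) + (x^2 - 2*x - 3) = 6*x^3 + 3*x^2 - x - 3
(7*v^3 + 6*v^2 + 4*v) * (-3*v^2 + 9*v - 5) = -21*v^5 + 45*v^4 + 7*v^3 + 6*v^2 - 20*v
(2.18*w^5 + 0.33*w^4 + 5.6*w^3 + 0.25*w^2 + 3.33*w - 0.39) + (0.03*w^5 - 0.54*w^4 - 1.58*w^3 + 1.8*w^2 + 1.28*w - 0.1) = 2.21*w^5 - 0.21*w^4 + 4.02*w^3 + 2.05*w^2 + 4.61*w - 0.49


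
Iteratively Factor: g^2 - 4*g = (g - 4)*(g)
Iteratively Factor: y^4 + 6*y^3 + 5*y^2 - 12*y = (y + 3)*(y^3 + 3*y^2 - 4*y) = y*(y + 3)*(y^2 + 3*y - 4) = y*(y + 3)*(y + 4)*(y - 1)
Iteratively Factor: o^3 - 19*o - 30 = (o + 3)*(o^2 - 3*o - 10) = (o - 5)*(o + 3)*(o + 2)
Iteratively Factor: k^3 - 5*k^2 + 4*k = (k - 1)*(k^2 - 4*k) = (k - 4)*(k - 1)*(k)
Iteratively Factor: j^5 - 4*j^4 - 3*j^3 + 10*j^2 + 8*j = (j)*(j^4 - 4*j^3 - 3*j^2 + 10*j + 8) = j*(j - 2)*(j^3 - 2*j^2 - 7*j - 4) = j*(j - 4)*(j - 2)*(j^2 + 2*j + 1) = j*(j - 4)*(j - 2)*(j + 1)*(j + 1)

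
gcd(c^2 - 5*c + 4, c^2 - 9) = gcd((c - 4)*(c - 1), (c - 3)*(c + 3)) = 1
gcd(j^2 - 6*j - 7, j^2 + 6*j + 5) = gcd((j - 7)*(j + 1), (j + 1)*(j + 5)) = j + 1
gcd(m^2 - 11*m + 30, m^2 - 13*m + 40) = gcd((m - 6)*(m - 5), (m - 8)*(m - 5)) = m - 5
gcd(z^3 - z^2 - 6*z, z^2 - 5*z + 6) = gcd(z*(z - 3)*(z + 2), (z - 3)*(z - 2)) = z - 3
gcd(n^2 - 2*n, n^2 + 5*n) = n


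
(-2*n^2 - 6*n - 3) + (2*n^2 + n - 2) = -5*n - 5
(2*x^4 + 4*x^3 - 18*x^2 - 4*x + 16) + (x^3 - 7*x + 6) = 2*x^4 + 5*x^3 - 18*x^2 - 11*x + 22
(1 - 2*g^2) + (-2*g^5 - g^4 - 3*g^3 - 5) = -2*g^5 - g^4 - 3*g^3 - 2*g^2 - 4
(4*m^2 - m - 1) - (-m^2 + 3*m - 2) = 5*m^2 - 4*m + 1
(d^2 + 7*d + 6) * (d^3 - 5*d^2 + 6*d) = d^5 + 2*d^4 - 23*d^3 + 12*d^2 + 36*d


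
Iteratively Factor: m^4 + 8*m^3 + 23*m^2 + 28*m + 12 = (m + 2)*(m^3 + 6*m^2 + 11*m + 6) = (m + 2)^2*(m^2 + 4*m + 3) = (m + 1)*(m + 2)^2*(m + 3)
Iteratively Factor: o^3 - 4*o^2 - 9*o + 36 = (o + 3)*(o^2 - 7*o + 12) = (o - 3)*(o + 3)*(o - 4)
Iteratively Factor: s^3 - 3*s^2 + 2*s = (s - 2)*(s^2 - s) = (s - 2)*(s - 1)*(s)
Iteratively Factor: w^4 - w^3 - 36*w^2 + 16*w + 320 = (w + 4)*(w^3 - 5*w^2 - 16*w + 80) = (w - 5)*(w + 4)*(w^2 - 16) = (w - 5)*(w + 4)^2*(w - 4)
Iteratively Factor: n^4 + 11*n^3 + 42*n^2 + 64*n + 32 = (n + 1)*(n^3 + 10*n^2 + 32*n + 32) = (n + 1)*(n + 4)*(n^2 + 6*n + 8) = (n + 1)*(n + 2)*(n + 4)*(n + 4)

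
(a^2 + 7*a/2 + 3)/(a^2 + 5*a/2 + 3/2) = (a + 2)/(a + 1)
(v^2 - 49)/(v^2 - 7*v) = (v + 7)/v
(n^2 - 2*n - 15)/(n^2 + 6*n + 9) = (n - 5)/(n + 3)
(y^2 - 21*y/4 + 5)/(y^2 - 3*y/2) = (4*y^2 - 21*y + 20)/(2*y*(2*y - 3))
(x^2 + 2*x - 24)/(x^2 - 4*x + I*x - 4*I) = (x + 6)/(x + I)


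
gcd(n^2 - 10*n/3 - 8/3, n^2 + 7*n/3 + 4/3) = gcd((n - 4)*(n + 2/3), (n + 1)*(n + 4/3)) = 1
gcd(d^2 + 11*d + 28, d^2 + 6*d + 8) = d + 4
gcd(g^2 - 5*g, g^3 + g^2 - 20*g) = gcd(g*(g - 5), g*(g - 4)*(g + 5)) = g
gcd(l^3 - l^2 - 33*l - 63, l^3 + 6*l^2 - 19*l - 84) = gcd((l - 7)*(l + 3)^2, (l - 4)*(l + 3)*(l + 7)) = l + 3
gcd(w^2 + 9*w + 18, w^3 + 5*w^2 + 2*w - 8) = 1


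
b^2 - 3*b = b*(b - 3)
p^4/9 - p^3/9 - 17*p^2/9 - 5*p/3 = p*(p/3 + 1/3)*(p/3 + 1)*(p - 5)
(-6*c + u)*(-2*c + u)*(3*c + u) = 36*c^3 - 12*c^2*u - 5*c*u^2 + u^3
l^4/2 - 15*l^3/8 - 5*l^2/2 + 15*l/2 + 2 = (l/2 + 1)*(l - 4)*(l - 2)*(l + 1/4)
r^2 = r^2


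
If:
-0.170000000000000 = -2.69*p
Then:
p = 0.06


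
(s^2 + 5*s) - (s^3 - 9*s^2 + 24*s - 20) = -s^3 + 10*s^2 - 19*s + 20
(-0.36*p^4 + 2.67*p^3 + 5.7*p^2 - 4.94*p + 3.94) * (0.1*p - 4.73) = -0.036*p^5 + 1.9698*p^4 - 12.0591*p^3 - 27.455*p^2 + 23.7602*p - 18.6362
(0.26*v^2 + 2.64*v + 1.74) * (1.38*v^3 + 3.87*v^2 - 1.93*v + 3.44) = 0.3588*v^5 + 4.6494*v^4 + 12.1162*v^3 + 2.533*v^2 + 5.7234*v + 5.9856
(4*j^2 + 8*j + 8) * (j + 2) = 4*j^3 + 16*j^2 + 24*j + 16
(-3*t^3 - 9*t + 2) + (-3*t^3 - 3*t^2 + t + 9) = -6*t^3 - 3*t^2 - 8*t + 11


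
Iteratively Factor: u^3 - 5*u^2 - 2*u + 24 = (u - 3)*(u^2 - 2*u - 8) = (u - 4)*(u - 3)*(u + 2)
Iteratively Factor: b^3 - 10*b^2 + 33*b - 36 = (b - 3)*(b^2 - 7*b + 12) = (b - 3)^2*(b - 4)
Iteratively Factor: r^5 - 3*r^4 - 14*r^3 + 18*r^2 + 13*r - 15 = (r - 5)*(r^4 + 2*r^3 - 4*r^2 - 2*r + 3) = (r - 5)*(r - 1)*(r^3 + 3*r^2 - r - 3) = (r - 5)*(r - 1)*(r + 1)*(r^2 + 2*r - 3) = (r - 5)*(r - 1)^2*(r + 1)*(r + 3)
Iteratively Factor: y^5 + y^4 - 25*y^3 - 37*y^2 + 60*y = (y - 5)*(y^4 + 6*y^3 + 5*y^2 - 12*y) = (y - 5)*(y + 3)*(y^3 + 3*y^2 - 4*y) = (y - 5)*(y - 1)*(y + 3)*(y^2 + 4*y) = (y - 5)*(y - 1)*(y + 3)*(y + 4)*(y)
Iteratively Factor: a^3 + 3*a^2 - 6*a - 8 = (a + 1)*(a^2 + 2*a - 8) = (a + 1)*(a + 4)*(a - 2)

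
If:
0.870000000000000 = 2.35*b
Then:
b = 0.37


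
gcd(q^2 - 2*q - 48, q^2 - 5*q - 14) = 1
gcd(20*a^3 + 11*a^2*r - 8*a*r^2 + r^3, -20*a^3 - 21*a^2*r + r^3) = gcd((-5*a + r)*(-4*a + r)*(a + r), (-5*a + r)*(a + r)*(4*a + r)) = -5*a^2 - 4*a*r + r^2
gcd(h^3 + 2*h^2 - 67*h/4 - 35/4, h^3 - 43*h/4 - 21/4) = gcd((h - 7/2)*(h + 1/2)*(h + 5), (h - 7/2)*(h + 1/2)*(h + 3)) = h^2 - 3*h - 7/4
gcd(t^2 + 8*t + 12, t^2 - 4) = t + 2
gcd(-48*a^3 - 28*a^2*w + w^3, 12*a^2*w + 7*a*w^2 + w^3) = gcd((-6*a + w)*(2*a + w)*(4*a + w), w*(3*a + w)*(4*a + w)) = 4*a + w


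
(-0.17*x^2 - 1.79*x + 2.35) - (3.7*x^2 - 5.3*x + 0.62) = -3.87*x^2 + 3.51*x + 1.73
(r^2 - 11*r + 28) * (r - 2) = r^3 - 13*r^2 + 50*r - 56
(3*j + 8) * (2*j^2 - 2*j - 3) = 6*j^3 + 10*j^2 - 25*j - 24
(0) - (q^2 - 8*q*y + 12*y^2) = -q^2 + 8*q*y - 12*y^2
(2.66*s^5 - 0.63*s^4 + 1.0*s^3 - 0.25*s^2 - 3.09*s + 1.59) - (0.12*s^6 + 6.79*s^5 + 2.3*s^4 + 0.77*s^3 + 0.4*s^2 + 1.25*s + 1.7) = -0.12*s^6 - 4.13*s^5 - 2.93*s^4 + 0.23*s^3 - 0.65*s^2 - 4.34*s - 0.11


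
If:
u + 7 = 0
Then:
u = -7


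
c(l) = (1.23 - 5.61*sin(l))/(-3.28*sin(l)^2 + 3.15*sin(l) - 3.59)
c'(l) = (1.23 - 5.61*sin(l))*(6.56*sin(l)*cos(l) - 3.15*cos(l))/(-3.28*sin(l)^2 + 3.15*sin(l) - 3.59)^2 - 5.61*cos(l)/(-3.28*sin(l)^2 + 3.15*sin(l) - 3.59) = (-18.4008*sin(l)^2 + 8.0688*sin(l) + 16.2654)*cos(l)/(10.7584*sin(l)^4 - 20.664*sin(l)^3 + 33.4729*sin(l)^2 - 22.617*sin(l) + 12.8881)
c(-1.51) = -0.68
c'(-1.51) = -0.01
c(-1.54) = -0.68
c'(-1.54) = -0.00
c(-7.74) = -0.68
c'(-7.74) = -0.01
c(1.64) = 1.18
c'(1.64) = -0.03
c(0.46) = 0.44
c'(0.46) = 1.80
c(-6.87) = -0.68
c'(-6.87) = 0.13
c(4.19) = -0.69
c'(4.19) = 0.03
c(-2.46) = -0.69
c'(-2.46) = -0.06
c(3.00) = -0.14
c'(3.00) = -1.64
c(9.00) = 0.38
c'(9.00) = -1.85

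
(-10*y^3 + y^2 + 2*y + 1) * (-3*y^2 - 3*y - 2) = 30*y^5 + 27*y^4 + 11*y^3 - 11*y^2 - 7*y - 2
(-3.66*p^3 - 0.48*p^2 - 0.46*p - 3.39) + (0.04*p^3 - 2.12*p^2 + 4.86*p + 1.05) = -3.62*p^3 - 2.6*p^2 + 4.4*p - 2.34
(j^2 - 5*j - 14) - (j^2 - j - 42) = 28 - 4*j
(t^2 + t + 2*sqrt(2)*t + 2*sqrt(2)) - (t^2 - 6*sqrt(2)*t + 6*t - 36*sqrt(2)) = -5*t + 8*sqrt(2)*t + 38*sqrt(2)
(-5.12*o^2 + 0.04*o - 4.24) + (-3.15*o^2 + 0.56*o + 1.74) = -8.27*o^2 + 0.6*o - 2.5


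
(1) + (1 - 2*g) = 2 - 2*g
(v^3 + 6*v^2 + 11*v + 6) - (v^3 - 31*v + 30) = 6*v^2 + 42*v - 24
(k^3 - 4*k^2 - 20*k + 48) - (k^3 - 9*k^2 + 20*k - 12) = 5*k^2 - 40*k + 60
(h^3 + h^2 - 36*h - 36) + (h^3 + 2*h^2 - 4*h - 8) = 2*h^3 + 3*h^2 - 40*h - 44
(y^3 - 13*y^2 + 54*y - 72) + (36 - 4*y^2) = y^3 - 17*y^2 + 54*y - 36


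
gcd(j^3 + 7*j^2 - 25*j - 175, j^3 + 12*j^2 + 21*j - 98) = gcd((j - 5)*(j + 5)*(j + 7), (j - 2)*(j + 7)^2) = j + 7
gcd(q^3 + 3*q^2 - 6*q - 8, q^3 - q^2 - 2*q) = q^2 - q - 2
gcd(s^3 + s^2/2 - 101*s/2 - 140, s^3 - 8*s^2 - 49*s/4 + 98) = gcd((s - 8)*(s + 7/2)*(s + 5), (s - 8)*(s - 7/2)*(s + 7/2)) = s^2 - 9*s/2 - 28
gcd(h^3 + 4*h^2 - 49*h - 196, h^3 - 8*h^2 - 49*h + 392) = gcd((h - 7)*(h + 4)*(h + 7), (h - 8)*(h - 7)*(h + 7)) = h^2 - 49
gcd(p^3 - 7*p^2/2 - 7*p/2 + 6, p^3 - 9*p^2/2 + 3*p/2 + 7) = 1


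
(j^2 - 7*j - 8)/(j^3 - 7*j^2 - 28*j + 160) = (j + 1)/(j^2 + j - 20)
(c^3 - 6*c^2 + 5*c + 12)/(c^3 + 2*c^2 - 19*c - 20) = (c - 3)/(c + 5)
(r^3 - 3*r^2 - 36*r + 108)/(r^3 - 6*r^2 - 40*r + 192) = (r^2 - 9*r + 18)/(r^2 - 12*r + 32)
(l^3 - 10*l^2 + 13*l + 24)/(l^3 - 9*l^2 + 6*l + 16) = (l - 3)/(l - 2)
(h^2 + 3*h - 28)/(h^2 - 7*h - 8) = (-h^2 - 3*h + 28)/(-h^2 + 7*h + 8)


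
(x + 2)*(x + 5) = x^2 + 7*x + 10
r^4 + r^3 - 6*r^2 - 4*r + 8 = (r - 2)*(r - 1)*(r + 2)^2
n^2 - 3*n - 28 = (n - 7)*(n + 4)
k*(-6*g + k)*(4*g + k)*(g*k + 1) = -24*g^3*k^2 - 2*g^2*k^3 - 24*g^2*k + g*k^4 - 2*g*k^2 + k^3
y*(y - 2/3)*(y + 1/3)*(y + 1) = y^4 + 2*y^3/3 - 5*y^2/9 - 2*y/9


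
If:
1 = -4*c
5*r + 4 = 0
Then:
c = -1/4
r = -4/5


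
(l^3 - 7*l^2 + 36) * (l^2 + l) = l^5 - 6*l^4 - 7*l^3 + 36*l^2 + 36*l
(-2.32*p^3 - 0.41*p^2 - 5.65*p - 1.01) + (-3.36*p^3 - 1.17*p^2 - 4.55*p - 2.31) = -5.68*p^3 - 1.58*p^2 - 10.2*p - 3.32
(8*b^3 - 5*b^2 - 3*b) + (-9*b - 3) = 8*b^3 - 5*b^2 - 12*b - 3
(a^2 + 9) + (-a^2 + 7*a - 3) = 7*a + 6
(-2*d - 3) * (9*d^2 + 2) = -18*d^3 - 27*d^2 - 4*d - 6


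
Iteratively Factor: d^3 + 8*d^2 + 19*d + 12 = (d + 1)*(d^2 + 7*d + 12) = (d + 1)*(d + 3)*(d + 4)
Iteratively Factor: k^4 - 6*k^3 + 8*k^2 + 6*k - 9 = (k + 1)*(k^3 - 7*k^2 + 15*k - 9) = (k - 3)*(k + 1)*(k^2 - 4*k + 3) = (k - 3)^2*(k + 1)*(k - 1)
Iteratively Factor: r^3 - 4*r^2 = (r - 4)*(r^2) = r*(r - 4)*(r)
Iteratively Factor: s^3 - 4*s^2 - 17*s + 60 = (s - 3)*(s^2 - s - 20) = (s - 5)*(s - 3)*(s + 4)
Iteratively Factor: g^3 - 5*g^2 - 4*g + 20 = (g - 5)*(g^2 - 4) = (g - 5)*(g + 2)*(g - 2)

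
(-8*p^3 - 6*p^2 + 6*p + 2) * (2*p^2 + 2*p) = -16*p^5 - 28*p^4 + 16*p^2 + 4*p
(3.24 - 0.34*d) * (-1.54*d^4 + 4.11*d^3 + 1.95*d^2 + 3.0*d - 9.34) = 0.5236*d^5 - 6.387*d^4 + 12.6534*d^3 + 5.298*d^2 + 12.8956*d - 30.2616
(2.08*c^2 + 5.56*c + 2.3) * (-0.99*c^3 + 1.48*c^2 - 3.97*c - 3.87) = -2.0592*c^5 - 2.426*c^4 - 2.3058*c^3 - 26.7188*c^2 - 30.6482*c - 8.901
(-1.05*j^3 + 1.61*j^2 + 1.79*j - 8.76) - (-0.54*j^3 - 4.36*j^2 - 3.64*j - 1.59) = -0.51*j^3 + 5.97*j^2 + 5.43*j - 7.17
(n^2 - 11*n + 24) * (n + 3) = n^3 - 8*n^2 - 9*n + 72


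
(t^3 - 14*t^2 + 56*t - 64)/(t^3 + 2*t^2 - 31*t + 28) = (t^2 - 10*t + 16)/(t^2 + 6*t - 7)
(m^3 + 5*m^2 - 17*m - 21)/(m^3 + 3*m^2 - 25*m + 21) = (m + 1)/(m - 1)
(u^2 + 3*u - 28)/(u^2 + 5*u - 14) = (u - 4)/(u - 2)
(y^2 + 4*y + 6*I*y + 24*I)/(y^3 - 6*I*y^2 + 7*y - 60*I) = (y^2 + y*(4 + 6*I) + 24*I)/(y^3 - 6*I*y^2 + 7*y - 60*I)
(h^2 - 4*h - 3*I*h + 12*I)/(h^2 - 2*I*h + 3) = (h - 4)/(h + I)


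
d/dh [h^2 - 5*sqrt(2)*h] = 2*h - 5*sqrt(2)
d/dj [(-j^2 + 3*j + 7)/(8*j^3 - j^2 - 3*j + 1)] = 2*(4*j^4 - 24*j^3 - 81*j^2 + 6*j + 12)/(64*j^6 - 16*j^5 - 47*j^4 + 22*j^3 + 7*j^2 - 6*j + 1)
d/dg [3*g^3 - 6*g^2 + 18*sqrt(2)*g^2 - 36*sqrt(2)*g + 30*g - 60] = 9*g^2 - 12*g + 36*sqrt(2)*g - 36*sqrt(2) + 30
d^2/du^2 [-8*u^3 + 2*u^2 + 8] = 4 - 48*u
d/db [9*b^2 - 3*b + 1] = 18*b - 3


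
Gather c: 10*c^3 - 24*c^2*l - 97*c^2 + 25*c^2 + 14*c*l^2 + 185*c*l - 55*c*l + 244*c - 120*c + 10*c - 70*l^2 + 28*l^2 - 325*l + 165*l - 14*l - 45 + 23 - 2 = 10*c^3 + c^2*(-24*l - 72) + c*(14*l^2 + 130*l + 134) - 42*l^2 - 174*l - 24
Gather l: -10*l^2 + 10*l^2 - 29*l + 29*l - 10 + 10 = 0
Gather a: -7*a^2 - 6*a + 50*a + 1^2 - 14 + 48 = -7*a^2 + 44*a + 35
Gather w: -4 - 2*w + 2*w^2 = 2*w^2 - 2*w - 4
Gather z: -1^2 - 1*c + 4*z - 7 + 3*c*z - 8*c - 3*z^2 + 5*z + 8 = -9*c - 3*z^2 + z*(3*c + 9)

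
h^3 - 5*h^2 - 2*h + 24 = (h - 4)*(h - 3)*(h + 2)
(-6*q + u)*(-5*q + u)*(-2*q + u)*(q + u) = -60*q^4 - 8*q^3*u + 39*q^2*u^2 - 12*q*u^3 + u^4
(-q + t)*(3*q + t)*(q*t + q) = -3*q^3*t - 3*q^3 + 2*q^2*t^2 + 2*q^2*t + q*t^3 + q*t^2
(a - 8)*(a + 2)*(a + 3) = a^3 - 3*a^2 - 34*a - 48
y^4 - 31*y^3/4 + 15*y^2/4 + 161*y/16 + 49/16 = (y - 7)*(y - 7/4)*(y + 1/2)^2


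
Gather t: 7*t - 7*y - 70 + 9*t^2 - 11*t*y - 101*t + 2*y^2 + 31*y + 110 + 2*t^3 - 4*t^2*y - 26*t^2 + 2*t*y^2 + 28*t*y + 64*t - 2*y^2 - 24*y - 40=2*t^3 + t^2*(-4*y - 17) + t*(2*y^2 + 17*y - 30)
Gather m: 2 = 2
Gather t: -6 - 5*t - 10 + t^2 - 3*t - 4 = t^2 - 8*t - 20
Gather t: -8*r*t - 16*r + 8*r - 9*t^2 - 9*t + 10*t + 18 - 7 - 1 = -8*r - 9*t^2 + t*(1 - 8*r) + 10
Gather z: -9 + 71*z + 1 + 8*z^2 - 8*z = 8*z^2 + 63*z - 8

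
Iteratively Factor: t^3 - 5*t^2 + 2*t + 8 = (t + 1)*(t^2 - 6*t + 8) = (t - 2)*(t + 1)*(t - 4)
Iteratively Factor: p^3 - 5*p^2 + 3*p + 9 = (p + 1)*(p^2 - 6*p + 9) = (p - 3)*(p + 1)*(p - 3)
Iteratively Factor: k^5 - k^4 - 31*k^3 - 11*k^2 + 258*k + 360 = (k + 2)*(k^4 - 3*k^3 - 25*k^2 + 39*k + 180) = (k + 2)*(k + 3)*(k^3 - 6*k^2 - 7*k + 60) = (k - 5)*(k + 2)*(k + 3)*(k^2 - k - 12) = (k - 5)*(k - 4)*(k + 2)*(k + 3)*(k + 3)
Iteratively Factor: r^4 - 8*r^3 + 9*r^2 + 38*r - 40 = (r - 5)*(r^3 - 3*r^2 - 6*r + 8) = (r - 5)*(r - 1)*(r^2 - 2*r - 8) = (r - 5)*(r - 1)*(r + 2)*(r - 4)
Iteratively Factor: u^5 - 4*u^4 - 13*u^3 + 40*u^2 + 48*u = (u - 4)*(u^4 - 13*u^2 - 12*u) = u*(u - 4)*(u^3 - 13*u - 12) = u*(u - 4)^2*(u^2 + 4*u + 3) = u*(u - 4)^2*(u + 3)*(u + 1)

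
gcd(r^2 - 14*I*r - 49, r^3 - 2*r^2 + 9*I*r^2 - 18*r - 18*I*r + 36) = 1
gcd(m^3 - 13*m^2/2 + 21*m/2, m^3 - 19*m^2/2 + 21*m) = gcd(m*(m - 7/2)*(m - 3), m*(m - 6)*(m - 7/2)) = m^2 - 7*m/2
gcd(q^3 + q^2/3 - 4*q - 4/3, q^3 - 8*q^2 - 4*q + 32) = q^2 - 4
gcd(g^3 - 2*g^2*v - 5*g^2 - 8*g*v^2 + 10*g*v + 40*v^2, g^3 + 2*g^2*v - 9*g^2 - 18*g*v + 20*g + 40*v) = g^2 + 2*g*v - 5*g - 10*v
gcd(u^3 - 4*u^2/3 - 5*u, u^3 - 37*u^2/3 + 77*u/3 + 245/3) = u + 5/3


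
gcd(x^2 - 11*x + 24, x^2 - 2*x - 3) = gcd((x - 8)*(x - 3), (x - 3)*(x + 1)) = x - 3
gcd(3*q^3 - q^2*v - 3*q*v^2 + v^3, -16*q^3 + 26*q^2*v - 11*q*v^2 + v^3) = q - v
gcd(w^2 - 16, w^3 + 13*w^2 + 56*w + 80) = w + 4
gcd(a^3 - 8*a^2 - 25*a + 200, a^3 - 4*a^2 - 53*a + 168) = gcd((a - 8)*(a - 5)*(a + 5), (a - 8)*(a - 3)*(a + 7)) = a - 8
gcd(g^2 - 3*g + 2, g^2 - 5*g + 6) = g - 2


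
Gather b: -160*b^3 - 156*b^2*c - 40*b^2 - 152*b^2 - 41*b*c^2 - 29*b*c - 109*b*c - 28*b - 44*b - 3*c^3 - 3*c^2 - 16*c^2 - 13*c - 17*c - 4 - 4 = -160*b^3 + b^2*(-156*c - 192) + b*(-41*c^2 - 138*c - 72) - 3*c^3 - 19*c^2 - 30*c - 8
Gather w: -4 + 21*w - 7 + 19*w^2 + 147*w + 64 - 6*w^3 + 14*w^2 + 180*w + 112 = -6*w^3 + 33*w^2 + 348*w + 165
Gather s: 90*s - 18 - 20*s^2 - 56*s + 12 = -20*s^2 + 34*s - 6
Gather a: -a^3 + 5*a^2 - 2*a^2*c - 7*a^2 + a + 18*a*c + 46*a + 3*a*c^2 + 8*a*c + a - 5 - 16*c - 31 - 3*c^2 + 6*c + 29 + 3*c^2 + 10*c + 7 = -a^3 + a^2*(-2*c - 2) + a*(3*c^2 + 26*c + 48)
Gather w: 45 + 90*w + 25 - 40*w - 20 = 50*w + 50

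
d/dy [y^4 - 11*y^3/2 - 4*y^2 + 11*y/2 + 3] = 4*y^3 - 33*y^2/2 - 8*y + 11/2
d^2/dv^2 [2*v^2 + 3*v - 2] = 4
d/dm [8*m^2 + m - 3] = 16*m + 1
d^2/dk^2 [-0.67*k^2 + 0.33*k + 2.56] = -1.34000000000000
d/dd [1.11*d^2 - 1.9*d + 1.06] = 2.22*d - 1.9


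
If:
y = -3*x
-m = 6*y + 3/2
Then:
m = -6*y - 3/2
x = -y/3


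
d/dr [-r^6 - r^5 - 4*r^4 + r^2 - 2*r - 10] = -6*r^5 - 5*r^4 - 16*r^3 + 2*r - 2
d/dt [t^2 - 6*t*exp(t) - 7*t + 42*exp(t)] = -6*t*exp(t) + 2*t + 36*exp(t) - 7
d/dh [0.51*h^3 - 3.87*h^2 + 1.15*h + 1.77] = 1.53*h^2 - 7.74*h + 1.15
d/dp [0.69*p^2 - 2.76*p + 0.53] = 1.38*p - 2.76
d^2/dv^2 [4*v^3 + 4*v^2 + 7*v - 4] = 24*v + 8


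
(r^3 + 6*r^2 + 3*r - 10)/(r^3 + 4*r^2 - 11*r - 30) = (r - 1)/(r - 3)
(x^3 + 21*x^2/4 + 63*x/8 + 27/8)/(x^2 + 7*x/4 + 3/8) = (4*x^2 + 15*x + 9)/(4*x + 1)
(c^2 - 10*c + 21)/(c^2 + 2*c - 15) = (c - 7)/(c + 5)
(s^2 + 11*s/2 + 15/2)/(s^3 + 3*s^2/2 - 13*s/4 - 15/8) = 4*(s + 3)/(4*s^2 - 4*s - 3)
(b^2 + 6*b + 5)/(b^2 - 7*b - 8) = (b + 5)/(b - 8)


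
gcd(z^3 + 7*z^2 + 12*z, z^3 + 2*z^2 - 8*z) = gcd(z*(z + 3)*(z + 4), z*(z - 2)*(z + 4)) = z^2 + 4*z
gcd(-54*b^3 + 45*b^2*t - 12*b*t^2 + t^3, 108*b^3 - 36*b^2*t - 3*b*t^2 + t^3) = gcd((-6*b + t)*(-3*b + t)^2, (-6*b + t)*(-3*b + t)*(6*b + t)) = 18*b^2 - 9*b*t + t^2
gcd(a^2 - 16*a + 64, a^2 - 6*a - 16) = a - 8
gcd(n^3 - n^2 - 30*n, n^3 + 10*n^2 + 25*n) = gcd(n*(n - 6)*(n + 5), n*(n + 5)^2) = n^2 + 5*n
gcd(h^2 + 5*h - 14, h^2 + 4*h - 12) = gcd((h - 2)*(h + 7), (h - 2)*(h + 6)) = h - 2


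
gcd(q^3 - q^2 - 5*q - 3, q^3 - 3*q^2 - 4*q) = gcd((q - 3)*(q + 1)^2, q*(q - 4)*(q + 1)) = q + 1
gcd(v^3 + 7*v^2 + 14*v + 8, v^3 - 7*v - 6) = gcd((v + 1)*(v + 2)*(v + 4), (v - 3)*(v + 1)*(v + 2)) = v^2 + 3*v + 2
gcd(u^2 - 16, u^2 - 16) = u^2 - 16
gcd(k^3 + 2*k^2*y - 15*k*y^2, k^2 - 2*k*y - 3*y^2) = -k + 3*y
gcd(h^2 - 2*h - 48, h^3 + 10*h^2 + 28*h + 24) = h + 6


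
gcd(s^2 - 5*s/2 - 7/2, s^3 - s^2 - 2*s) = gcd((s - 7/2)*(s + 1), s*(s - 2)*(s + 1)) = s + 1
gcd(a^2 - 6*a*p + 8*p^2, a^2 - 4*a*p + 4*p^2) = -a + 2*p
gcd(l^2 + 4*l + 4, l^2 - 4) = l + 2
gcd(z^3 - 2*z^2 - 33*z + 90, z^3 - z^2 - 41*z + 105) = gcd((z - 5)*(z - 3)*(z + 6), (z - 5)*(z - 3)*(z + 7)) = z^2 - 8*z + 15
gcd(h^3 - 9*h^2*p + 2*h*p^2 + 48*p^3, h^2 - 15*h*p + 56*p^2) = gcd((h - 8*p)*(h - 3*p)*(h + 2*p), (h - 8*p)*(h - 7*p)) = -h + 8*p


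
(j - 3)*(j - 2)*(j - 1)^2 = j^4 - 7*j^3 + 17*j^2 - 17*j + 6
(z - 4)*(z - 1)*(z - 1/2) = z^3 - 11*z^2/2 + 13*z/2 - 2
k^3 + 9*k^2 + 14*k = k*(k + 2)*(k + 7)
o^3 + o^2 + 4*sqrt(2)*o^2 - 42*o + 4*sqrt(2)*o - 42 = (o + 1)*(o - 3*sqrt(2))*(o + 7*sqrt(2))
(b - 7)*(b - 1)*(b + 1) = b^3 - 7*b^2 - b + 7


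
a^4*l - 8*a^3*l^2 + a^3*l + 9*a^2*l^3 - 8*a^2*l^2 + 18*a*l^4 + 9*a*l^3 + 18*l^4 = (a - 6*l)*(a - 3*l)*(a + l)*(a*l + l)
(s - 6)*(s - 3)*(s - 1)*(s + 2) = s^4 - 8*s^3 + 7*s^2 + 36*s - 36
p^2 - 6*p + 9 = (p - 3)^2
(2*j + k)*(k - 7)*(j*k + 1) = 2*j^2*k^2 - 14*j^2*k + j*k^3 - 7*j*k^2 + 2*j*k - 14*j + k^2 - 7*k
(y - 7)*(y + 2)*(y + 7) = y^3 + 2*y^2 - 49*y - 98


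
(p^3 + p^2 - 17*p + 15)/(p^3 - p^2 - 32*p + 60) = (p^3 + p^2 - 17*p + 15)/(p^3 - p^2 - 32*p + 60)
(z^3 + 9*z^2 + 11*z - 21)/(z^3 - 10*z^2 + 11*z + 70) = (z^3 + 9*z^2 + 11*z - 21)/(z^3 - 10*z^2 + 11*z + 70)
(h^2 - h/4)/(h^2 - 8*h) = (h - 1/4)/(h - 8)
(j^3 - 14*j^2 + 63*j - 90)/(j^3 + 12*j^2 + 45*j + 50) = (j^3 - 14*j^2 + 63*j - 90)/(j^3 + 12*j^2 + 45*j + 50)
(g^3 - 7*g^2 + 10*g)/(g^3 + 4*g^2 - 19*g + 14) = g*(g - 5)/(g^2 + 6*g - 7)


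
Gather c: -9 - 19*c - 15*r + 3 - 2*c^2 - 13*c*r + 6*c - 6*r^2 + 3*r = -2*c^2 + c*(-13*r - 13) - 6*r^2 - 12*r - 6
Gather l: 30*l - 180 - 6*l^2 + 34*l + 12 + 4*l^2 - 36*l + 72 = -2*l^2 + 28*l - 96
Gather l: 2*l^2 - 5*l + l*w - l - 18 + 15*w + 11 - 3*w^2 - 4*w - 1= 2*l^2 + l*(w - 6) - 3*w^2 + 11*w - 8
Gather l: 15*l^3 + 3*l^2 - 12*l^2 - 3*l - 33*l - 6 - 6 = 15*l^3 - 9*l^2 - 36*l - 12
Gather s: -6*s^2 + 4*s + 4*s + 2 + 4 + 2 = -6*s^2 + 8*s + 8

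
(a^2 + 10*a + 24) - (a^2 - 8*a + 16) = 18*a + 8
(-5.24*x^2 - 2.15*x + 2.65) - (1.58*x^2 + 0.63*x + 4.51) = -6.82*x^2 - 2.78*x - 1.86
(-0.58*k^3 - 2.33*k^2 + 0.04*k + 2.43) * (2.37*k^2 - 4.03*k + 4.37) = -1.3746*k^5 - 3.1847*k^4 + 6.9501*k^3 - 4.5842*k^2 - 9.6181*k + 10.6191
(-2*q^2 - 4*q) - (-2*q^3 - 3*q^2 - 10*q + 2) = 2*q^3 + q^2 + 6*q - 2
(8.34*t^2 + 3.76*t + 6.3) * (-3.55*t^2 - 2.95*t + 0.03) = -29.607*t^4 - 37.951*t^3 - 33.2068*t^2 - 18.4722*t + 0.189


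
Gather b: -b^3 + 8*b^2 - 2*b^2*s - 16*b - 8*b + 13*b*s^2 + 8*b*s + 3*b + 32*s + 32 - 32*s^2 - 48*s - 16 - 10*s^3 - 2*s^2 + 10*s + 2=-b^3 + b^2*(8 - 2*s) + b*(13*s^2 + 8*s - 21) - 10*s^3 - 34*s^2 - 6*s + 18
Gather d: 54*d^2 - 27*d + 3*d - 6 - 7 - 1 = 54*d^2 - 24*d - 14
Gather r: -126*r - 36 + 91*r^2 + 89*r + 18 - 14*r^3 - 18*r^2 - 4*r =-14*r^3 + 73*r^2 - 41*r - 18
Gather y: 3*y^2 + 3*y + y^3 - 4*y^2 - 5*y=y^3 - y^2 - 2*y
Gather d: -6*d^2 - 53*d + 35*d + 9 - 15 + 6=-6*d^2 - 18*d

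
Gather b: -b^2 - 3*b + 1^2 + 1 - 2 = -b^2 - 3*b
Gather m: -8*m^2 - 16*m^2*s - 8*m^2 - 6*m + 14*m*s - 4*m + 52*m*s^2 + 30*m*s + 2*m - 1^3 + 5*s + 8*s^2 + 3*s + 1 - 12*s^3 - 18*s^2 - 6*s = m^2*(-16*s - 16) + m*(52*s^2 + 44*s - 8) - 12*s^3 - 10*s^2 + 2*s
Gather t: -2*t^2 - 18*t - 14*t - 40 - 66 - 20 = -2*t^2 - 32*t - 126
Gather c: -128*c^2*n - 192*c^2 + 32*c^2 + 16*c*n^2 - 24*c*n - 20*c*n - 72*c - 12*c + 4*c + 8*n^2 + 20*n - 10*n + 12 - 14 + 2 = c^2*(-128*n - 160) + c*(16*n^2 - 44*n - 80) + 8*n^2 + 10*n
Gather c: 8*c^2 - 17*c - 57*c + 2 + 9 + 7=8*c^2 - 74*c + 18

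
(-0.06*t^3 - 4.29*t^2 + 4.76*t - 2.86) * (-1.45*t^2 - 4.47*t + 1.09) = 0.087*t^5 + 6.4887*t^4 + 12.2089*t^3 - 21.8063*t^2 + 17.9726*t - 3.1174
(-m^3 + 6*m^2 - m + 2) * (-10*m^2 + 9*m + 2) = 10*m^5 - 69*m^4 + 62*m^3 - 17*m^2 + 16*m + 4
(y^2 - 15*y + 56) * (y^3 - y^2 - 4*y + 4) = y^5 - 16*y^4 + 67*y^3 + 8*y^2 - 284*y + 224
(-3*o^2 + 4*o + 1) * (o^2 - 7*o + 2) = -3*o^4 + 25*o^3 - 33*o^2 + o + 2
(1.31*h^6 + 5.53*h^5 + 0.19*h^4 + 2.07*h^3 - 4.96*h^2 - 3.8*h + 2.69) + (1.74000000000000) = 1.31*h^6 + 5.53*h^5 + 0.19*h^4 + 2.07*h^3 - 4.96*h^2 - 3.8*h + 4.43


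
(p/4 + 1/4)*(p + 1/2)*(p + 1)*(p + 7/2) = p^4/4 + 3*p^3/2 + 43*p^2/16 + 15*p/8 + 7/16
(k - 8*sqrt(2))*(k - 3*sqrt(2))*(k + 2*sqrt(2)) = k^3 - 9*sqrt(2)*k^2 + 4*k + 96*sqrt(2)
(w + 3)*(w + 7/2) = w^2 + 13*w/2 + 21/2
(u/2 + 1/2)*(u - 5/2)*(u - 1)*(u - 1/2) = u^4/2 - 3*u^3/2 + u^2/8 + 3*u/2 - 5/8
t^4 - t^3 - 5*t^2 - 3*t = t*(t - 3)*(t + 1)^2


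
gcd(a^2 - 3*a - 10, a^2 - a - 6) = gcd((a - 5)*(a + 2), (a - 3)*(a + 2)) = a + 2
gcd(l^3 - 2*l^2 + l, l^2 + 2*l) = l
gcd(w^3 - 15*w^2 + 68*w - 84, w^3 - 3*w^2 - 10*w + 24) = w - 2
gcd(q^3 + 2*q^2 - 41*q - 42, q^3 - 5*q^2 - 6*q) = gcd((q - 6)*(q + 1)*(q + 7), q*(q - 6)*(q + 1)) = q^2 - 5*q - 6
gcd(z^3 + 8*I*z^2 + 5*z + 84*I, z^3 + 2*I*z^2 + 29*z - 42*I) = z^2 + 4*I*z + 21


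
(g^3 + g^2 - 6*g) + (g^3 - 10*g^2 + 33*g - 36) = 2*g^3 - 9*g^2 + 27*g - 36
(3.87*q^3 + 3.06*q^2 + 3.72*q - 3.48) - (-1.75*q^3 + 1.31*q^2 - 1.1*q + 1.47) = 5.62*q^3 + 1.75*q^2 + 4.82*q - 4.95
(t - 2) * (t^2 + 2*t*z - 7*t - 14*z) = t^3 + 2*t^2*z - 9*t^2 - 18*t*z + 14*t + 28*z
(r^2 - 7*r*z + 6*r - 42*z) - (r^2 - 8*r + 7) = -7*r*z + 14*r - 42*z - 7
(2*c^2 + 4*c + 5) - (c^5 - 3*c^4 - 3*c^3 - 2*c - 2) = -c^5 + 3*c^4 + 3*c^3 + 2*c^2 + 6*c + 7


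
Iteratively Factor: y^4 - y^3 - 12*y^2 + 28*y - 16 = (y - 1)*(y^3 - 12*y + 16) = (y - 2)*(y - 1)*(y^2 + 2*y - 8) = (y - 2)*(y - 1)*(y + 4)*(y - 2)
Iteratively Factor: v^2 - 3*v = (v)*(v - 3)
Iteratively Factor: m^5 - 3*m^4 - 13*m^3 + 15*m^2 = (m)*(m^4 - 3*m^3 - 13*m^2 + 15*m) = m*(m - 1)*(m^3 - 2*m^2 - 15*m) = m*(m - 5)*(m - 1)*(m^2 + 3*m) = m*(m - 5)*(m - 1)*(m + 3)*(m)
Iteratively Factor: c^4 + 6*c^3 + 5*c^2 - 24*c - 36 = (c + 3)*(c^3 + 3*c^2 - 4*c - 12) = (c + 2)*(c + 3)*(c^2 + c - 6) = (c + 2)*(c + 3)^2*(c - 2)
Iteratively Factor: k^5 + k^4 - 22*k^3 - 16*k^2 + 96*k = (k - 2)*(k^4 + 3*k^3 - 16*k^2 - 48*k) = (k - 2)*(k + 3)*(k^3 - 16*k) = (k - 2)*(k + 3)*(k + 4)*(k^2 - 4*k) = k*(k - 2)*(k + 3)*(k + 4)*(k - 4)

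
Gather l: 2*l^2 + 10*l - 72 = 2*l^2 + 10*l - 72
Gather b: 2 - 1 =1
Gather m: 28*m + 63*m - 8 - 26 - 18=91*m - 52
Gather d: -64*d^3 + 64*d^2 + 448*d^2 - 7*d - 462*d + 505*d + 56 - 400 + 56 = -64*d^3 + 512*d^2 + 36*d - 288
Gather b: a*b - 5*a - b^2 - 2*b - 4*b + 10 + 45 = -5*a - b^2 + b*(a - 6) + 55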